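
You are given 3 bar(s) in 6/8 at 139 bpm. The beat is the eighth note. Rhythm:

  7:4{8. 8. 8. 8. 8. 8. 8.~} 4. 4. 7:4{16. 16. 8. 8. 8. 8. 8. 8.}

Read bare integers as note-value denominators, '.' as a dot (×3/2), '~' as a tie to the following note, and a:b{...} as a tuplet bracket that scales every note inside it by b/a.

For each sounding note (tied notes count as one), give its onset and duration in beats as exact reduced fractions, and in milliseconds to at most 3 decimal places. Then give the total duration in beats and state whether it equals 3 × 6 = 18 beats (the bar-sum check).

1) 0.0ms=0b +369.99ms=6/7b
2) 369.99ms=6/7b +369.99ms=6/7b
3) 739.979ms=12/7b +369.99ms=6/7b
4) 1109.969ms=18/7b +369.99ms=6/7b
5) 1479.959ms=24/7b +369.99ms=6/7b
6) 1849.949ms=30/7b +369.99ms=6/7b
7) 2219.938ms=36/7b +1664.954ms=27/7b
8) 3884.892ms=9b +1294.964ms=3b
9) 5179.856ms=12b +184.995ms=3/7b
10) 5364.851ms=87/7b +184.995ms=3/7b
11) 5549.846ms=90/7b +369.99ms=6/7b
12) 5919.836ms=96/7b +369.99ms=6/7b
13) 6289.825ms=102/7b +369.99ms=6/7b
14) 6659.815ms=108/7b +369.99ms=6/7b
15) 7029.805ms=114/7b +369.99ms=6/7b
16) 7399.794ms=120/7b +369.99ms=6/7b
Σ=18b of 18 (139bpm 6/8) — PASS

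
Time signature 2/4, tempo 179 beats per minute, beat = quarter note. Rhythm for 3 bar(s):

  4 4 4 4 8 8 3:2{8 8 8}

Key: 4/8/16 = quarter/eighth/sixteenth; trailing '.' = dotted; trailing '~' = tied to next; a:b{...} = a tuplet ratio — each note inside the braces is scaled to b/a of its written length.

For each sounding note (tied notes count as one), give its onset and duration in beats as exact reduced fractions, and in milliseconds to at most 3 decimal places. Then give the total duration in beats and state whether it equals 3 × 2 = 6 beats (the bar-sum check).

1) 0.0ms=0b +335.196ms=1b
2) 335.196ms=1b +335.196ms=1b
3) 670.391ms=2b +335.196ms=1b
4) 1005.587ms=3b +335.196ms=1b
5) 1340.782ms=4b +167.598ms=1/2b
6) 1508.38ms=9/2b +167.598ms=1/2b
7) 1675.978ms=5b +111.732ms=1/3b
8) 1787.709ms=16/3b +111.732ms=1/3b
9) 1899.441ms=17/3b +111.732ms=1/3b
Σ=6b of 6 (179bpm 2/4) — PASS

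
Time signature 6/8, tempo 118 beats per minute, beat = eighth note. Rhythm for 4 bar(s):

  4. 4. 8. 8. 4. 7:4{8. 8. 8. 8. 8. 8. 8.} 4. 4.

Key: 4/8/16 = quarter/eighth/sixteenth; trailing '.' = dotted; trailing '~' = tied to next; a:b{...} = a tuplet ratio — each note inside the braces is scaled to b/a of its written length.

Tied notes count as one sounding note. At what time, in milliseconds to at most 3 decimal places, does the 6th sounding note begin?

note 6 onset = 12b = 6101.695ms

1. 0.0ms @ 0 + 1525.424ms (3)
2. 1525.424ms @ 3 + 1525.424ms (3)
3. 3050.847ms @ 6 + 762.712ms (3/2)
4. 3813.559ms @ 15/2 + 762.712ms (3/2)
5. 4576.271ms @ 9 + 1525.424ms (3)
6. 6101.695ms @ 12 + 435.835ms (6/7)
7. 6537.53ms @ 90/7 + 435.835ms (6/7)
8. 6973.366ms @ 96/7 + 435.835ms (6/7)
9. 7409.201ms @ 102/7 + 435.835ms (6/7)
10. 7845.036ms @ 108/7 + 435.835ms (6/7)
11. 8280.872ms @ 114/7 + 435.835ms (6/7)
12. 8716.707ms @ 120/7 + 435.835ms (6/7)
13. 9152.542ms @ 18 + 1525.424ms (3)
14. 10677.966ms @ 21 + 1525.424ms (3)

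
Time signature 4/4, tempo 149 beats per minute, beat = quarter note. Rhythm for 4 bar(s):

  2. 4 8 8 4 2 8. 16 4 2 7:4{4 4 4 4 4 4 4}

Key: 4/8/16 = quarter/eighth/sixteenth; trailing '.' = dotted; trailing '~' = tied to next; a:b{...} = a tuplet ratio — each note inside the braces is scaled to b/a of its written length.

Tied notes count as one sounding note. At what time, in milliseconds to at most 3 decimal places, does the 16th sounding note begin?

1. 0.0ms @ 0 + 1208.054ms (3)
2. 1208.054ms @ 3 + 402.685ms (1)
3. 1610.738ms @ 4 + 201.342ms (1/2)
4. 1812.081ms @ 9/2 + 201.342ms (1/2)
5. 2013.423ms @ 5 + 402.685ms (1)
6. 2416.107ms @ 6 + 805.369ms (2)
7. 3221.477ms @ 8 + 302.013ms (3/4)
8. 3523.49ms @ 35/4 + 100.671ms (1/4)
9. 3624.161ms @ 9 + 402.685ms (1)
10. 4026.846ms @ 10 + 805.369ms (2)
11. 4832.215ms @ 12 + 230.105ms (4/7)
12. 5062.32ms @ 88/7 + 230.105ms (4/7)
13. 5292.426ms @ 92/7 + 230.105ms (4/7)
14. 5522.531ms @ 96/7 + 230.105ms (4/7)
15. 5752.637ms @ 100/7 + 230.105ms (4/7)
16. 5982.742ms @ 104/7 + 230.105ms (4/7)
17. 6212.848ms @ 108/7 + 230.105ms (4/7)

note 16 onset = 104/7b = 5982.742ms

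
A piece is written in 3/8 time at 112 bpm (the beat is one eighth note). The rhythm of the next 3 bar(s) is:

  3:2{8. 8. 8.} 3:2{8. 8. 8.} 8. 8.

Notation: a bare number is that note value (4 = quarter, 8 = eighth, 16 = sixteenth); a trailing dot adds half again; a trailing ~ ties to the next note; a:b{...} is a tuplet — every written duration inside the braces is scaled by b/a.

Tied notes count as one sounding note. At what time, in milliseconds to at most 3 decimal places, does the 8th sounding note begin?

1. 0.0ms @ 0 + 535.714ms (1)
2. 535.714ms @ 1 + 535.714ms (1)
3. 1071.429ms @ 2 + 535.714ms (1)
4. 1607.143ms @ 3 + 535.714ms (1)
5. 2142.857ms @ 4 + 535.714ms (1)
6. 2678.571ms @ 5 + 535.714ms (1)
7. 3214.286ms @ 6 + 803.571ms (3/2)
8. 4017.857ms @ 15/2 + 803.571ms (3/2)

note 8 onset = 15/2b = 4017.857ms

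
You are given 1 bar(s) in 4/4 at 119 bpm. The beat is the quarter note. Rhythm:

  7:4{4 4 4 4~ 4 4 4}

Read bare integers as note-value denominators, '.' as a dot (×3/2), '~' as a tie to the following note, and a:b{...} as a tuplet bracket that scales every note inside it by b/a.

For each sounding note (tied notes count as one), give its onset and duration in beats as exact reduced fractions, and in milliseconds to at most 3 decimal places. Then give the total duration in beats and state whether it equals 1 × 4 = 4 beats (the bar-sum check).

1) 0.0ms=0b +288.115ms=4/7b
2) 288.115ms=4/7b +288.115ms=4/7b
3) 576.23ms=8/7b +288.115ms=4/7b
4) 864.346ms=12/7b +576.23ms=8/7b
5) 1440.576ms=20/7b +288.115ms=4/7b
6) 1728.691ms=24/7b +288.115ms=4/7b
Σ=4b of 4 (119bpm 4/4) — PASS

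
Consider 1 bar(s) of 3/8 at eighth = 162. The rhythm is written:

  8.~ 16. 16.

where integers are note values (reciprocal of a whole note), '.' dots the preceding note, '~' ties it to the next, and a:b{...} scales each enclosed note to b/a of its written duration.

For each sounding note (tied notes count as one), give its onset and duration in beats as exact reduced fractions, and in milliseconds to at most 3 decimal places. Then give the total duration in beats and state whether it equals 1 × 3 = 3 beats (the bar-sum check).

1) 0.0ms=0b +833.333ms=9/4b
2) 833.333ms=9/4b +277.778ms=3/4b
Σ=3b of 3 (162bpm 3/8) — PASS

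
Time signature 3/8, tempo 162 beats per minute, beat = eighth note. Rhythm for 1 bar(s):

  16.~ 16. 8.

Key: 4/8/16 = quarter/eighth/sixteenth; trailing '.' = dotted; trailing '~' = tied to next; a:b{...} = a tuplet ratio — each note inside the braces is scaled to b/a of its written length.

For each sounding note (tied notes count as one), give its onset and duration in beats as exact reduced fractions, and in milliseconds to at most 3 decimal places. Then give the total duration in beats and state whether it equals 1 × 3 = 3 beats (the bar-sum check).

1) 0.0ms=0b +555.556ms=3/2b
2) 555.556ms=3/2b +555.556ms=3/2b
Σ=3b of 3 (162bpm 3/8) — PASS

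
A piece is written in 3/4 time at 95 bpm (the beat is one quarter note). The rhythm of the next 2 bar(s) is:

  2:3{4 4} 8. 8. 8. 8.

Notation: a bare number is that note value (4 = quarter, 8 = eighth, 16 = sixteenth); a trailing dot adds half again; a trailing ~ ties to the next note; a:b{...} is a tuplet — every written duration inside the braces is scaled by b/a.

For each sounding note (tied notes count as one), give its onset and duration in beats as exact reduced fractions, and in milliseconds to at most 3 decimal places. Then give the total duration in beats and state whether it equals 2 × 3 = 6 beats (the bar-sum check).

1) 0.0ms=0b +947.368ms=3/2b
2) 947.368ms=3/2b +947.368ms=3/2b
3) 1894.737ms=3b +473.684ms=3/4b
4) 2368.421ms=15/4b +473.684ms=3/4b
5) 2842.105ms=9/2b +473.684ms=3/4b
6) 3315.789ms=21/4b +473.684ms=3/4b
Σ=6b of 6 (95bpm 3/4) — PASS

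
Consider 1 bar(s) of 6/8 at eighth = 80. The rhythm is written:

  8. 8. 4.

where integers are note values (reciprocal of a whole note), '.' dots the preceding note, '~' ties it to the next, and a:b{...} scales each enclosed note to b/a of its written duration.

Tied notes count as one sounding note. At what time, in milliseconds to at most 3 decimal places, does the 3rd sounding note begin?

1. 0.0ms @ 0 + 1125.0ms (3/2)
2. 1125.0ms @ 3/2 + 1125.0ms (3/2)
3. 2250.0ms @ 3 + 2250.0ms (3)

note 3 onset = 3b = 2250.0ms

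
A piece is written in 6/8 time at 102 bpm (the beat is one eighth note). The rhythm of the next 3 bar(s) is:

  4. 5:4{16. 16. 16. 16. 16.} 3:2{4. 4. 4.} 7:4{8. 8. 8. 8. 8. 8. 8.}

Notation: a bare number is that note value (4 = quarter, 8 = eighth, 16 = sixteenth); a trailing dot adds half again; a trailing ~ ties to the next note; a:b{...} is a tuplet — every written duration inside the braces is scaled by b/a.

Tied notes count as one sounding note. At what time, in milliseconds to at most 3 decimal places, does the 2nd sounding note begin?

1. 0.0ms @ 0 + 1764.706ms (3)
2. 1764.706ms @ 3 + 352.941ms (3/5)
3. 2117.647ms @ 18/5 + 352.941ms (3/5)
4. 2470.588ms @ 21/5 + 352.941ms (3/5)
5. 2823.529ms @ 24/5 + 352.941ms (3/5)
6. 3176.471ms @ 27/5 + 352.941ms (3/5)
7. 3529.412ms @ 6 + 1176.471ms (2)
8. 4705.882ms @ 8 + 1176.471ms (2)
9. 5882.353ms @ 10 + 1176.471ms (2)
10. 7058.824ms @ 12 + 504.202ms (6/7)
11. 7563.025ms @ 90/7 + 504.202ms (6/7)
12. 8067.227ms @ 96/7 + 504.202ms (6/7)
13. 8571.429ms @ 102/7 + 504.202ms (6/7)
14. 9075.63ms @ 108/7 + 504.202ms (6/7)
15. 9579.832ms @ 114/7 + 504.202ms (6/7)
16. 10084.034ms @ 120/7 + 504.202ms (6/7)

note 2 onset = 3b = 1764.706ms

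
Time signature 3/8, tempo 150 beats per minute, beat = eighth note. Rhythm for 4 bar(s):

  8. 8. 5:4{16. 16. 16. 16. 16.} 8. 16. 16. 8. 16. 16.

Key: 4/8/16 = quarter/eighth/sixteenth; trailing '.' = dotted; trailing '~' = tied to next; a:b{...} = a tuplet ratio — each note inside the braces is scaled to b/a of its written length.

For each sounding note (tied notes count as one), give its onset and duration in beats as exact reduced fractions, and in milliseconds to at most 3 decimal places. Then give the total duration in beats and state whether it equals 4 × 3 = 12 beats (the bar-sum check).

1) 0.0ms=0b +600.0ms=3/2b
2) 600.0ms=3/2b +600.0ms=3/2b
3) 1200.0ms=3b +240.0ms=3/5b
4) 1440.0ms=18/5b +240.0ms=3/5b
5) 1680.0ms=21/5b +240.0ms=3/5b
6) 1920.0ms=24/5b +240.0ms=3/5b
7) 2160.0ms=27/5b +240.0ms=3/5b
8) 2400.0ms=6b +600.0ms=3/2b
9) 3000.0ms=15/2b +300.0ms=3/4b
10) 3300.0ms=33/4b +300.0ms=3/4b
11) 3600.0ms=9b +600.0ms=3/2b
12) 4200.0ms=21/2b +300.0ms=3/4b
13) 4500.0ms=45/4b +300.0ms=3/4b
Σ=12b of 12 (150bpm 3/8) — PASS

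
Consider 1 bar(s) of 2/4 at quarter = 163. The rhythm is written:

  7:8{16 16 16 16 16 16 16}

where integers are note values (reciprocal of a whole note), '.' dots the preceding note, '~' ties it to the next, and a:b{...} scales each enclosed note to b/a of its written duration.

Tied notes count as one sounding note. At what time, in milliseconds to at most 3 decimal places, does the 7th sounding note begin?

note 7 onset = 12/7b = 631.025ms

1. 0.0ms @ 0 + 105.171ms (2/7)
2. 105.171ms @ 2/7 + 105.171ms (2/7)
3. 210.342ms @ 4/7 + 105.171ms (2/7)
4. 315.513ms @ 6/7 + 105.171ms (2/7)
5. 420.684ms @ 8/7 + 105.171ms (2/7)
6. 525.855ms @ 10/7 + 105.171ms (2/7)
7. 631.025ms @ 12/7 + 105.171ms (2/7)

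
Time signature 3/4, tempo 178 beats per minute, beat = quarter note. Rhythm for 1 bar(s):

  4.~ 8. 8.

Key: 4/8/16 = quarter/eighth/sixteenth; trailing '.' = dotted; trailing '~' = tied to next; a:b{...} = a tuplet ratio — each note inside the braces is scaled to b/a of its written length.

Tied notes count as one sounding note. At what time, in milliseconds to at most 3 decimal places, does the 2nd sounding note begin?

1. 0.0ms @ 0 + 758.427ms (9/4)
2. 758.427ms @ 9/4 + 252.809ms (3/4)

note 2 onset = 9/4b = 758.427ms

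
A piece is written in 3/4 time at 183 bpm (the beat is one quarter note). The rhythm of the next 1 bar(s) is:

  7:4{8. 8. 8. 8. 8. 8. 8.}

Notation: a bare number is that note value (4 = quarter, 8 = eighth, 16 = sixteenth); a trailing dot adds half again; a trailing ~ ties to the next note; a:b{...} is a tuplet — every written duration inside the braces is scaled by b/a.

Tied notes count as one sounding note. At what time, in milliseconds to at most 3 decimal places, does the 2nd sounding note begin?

1. 0.0ms @ 0 + 140.515ms (3/7)
2. 140.515ms @ 3/7 + 140.515ms (3/7)
3. 281.03ms @ 6/7 + 140.515ms (3/7)
4. 421.546ms @ 9/7 + 140.515ms (3/7)
5. 562.061ms @ 12/7 + 140.515ms (3/7)
6. 702.576ms @ 15/7 + 140.515ms (3/7)
7. 843.091ms @ 18/7 + 140.515ms (3/7)

note 2 onset = 3/7b = 140.515ms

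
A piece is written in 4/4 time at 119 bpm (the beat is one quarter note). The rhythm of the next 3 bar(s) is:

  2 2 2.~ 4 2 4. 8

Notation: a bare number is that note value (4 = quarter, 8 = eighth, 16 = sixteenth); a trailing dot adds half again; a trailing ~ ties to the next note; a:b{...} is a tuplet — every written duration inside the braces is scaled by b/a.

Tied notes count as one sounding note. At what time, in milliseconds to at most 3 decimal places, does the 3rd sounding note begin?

note 3 onset = 4b = 2016.807ms

1. 0.0ms @ 0 + 1008.403ms (2)
2. 1008.403ms @ 2 + 1008.403ms (2)
3. 2016.807ms @ 4 + 2016.807ms (4)
4. 4033.613ms @ 8 + 1008.403ms (2)
5. 5042.017ms @ 10 + 756.303ms (3/2)
6. 5798.319ms @ 23/2 + 252.101ms (1/2)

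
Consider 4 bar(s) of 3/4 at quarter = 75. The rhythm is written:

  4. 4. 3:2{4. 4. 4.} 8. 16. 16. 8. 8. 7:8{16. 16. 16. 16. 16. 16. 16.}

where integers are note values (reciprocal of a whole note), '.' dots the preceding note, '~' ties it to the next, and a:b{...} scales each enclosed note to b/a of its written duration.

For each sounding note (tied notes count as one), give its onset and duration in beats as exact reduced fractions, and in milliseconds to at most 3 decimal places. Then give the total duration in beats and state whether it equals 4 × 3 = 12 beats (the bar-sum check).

1) 0.0ms=0b +1200.0ms=3/2b
2) 1200.0ms=3/2b +1200.0ms=3/2b
3) 2400.0ms=3b +800.0ms=1b
4) 3200.0ms=4b +800.0ms=1b
5) 4000.0ms=5b +800.0ms=1b
6) 4800.0ms=6b +600.0ms=3/4b
7) 5400.0ms=27/4b +300.0ms=3/8b
8) 5700.0ms=57/8b +300.0ms=3/8b
9) 6000.0ms=15/2b +600.0ms=3/4b
10) 6600.0ms=33/4b +600.0ms=3/4b
11) 7200.0ms=9b +342.857ms=3/7b
12) 7542.857ms=66/7b +342.857ms=3/7b
13) 7885.714ms=69/7b +342.857ms=3/7b
14) 8228.571ms=72/7b +342.857ms=3/7b
15) 8571.429ms=75/7b +342.857ms=3/7b
16) 8914.286ms=78/7b +342.857ms=3/7b
17) 9257.143ms=81/7b +342.857ms=3/7b
Σ=12b of 12 (75bpm 3/4) — PASS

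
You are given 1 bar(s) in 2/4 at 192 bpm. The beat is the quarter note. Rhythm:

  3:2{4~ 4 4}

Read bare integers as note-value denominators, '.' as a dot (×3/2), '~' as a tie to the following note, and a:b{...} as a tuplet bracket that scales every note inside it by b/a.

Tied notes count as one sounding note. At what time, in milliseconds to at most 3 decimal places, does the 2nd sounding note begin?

note 2 onset = 4/3b = 416.667ms

1. 0.0ms @ 0 + 416.667ms (4/3)
2. 416.667ms @ 4/3 + 208.333ms (2/3)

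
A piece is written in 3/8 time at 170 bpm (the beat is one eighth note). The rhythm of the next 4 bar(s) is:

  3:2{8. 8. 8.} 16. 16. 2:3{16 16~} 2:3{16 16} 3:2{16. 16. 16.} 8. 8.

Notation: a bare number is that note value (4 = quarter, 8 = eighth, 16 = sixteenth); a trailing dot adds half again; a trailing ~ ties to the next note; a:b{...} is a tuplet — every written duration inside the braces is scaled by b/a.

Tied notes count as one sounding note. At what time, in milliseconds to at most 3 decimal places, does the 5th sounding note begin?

note 5 onset = 15/4b = 1323.529ms

1. 0.0ms @ 0 + 352.941ms (1)
2. 352.941ms @ 1 + 352.941ms (1)
3. 705.882ms @ 2 + 352.941ms (1)
4. 1058.824ms @ 3 + 264.706ms (3/4)
5. 1323.529ms @ 15/4 + 264.706ms (3/4)
6. 1588.235ms @ 9/2 + 264.706ms (3/4)
7. 1852.941ms @ 21/4 + 529.412ms (3/2)
8. 2382.353ms @ 27/4 + 264.706ms (3/4)
9. 2647.059ms @ 15/2 + 176.471ms (1/2)
10. 2823.529ms @ 8 + 176.471ms (1/2)
11. 3000.0ms @ 17/2 + 176.471ms (1/2)
12. 3176.471ms @ 9 + 529.412ms (3/2)
13. 3705.882ms @ 21/2 + 529.412ms (3/2)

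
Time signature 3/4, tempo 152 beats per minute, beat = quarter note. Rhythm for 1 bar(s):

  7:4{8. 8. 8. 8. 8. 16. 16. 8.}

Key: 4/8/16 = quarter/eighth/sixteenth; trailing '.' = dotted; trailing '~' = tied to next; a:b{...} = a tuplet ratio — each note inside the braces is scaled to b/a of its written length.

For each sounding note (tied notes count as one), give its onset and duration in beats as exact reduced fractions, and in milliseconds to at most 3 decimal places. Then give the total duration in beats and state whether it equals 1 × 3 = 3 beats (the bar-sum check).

1) 0.0ms=0b +169.173ms=3/7b
2) 169.173ms=3/7b +169.173ms=3/7b
3) 338.346ms=6/7b +169.173ms=3/7b
4) 507.519ms=9/7b +169.173ms=3/7b
5) 676.692ms=12/7b +169.173ms=3/7b
6) 845.865ms=15/7b +84.586ms=3/14b
7) 930.451ms=33/14b +84.586ms=3/14b
8) 1015.038ms=18/7b +169.173ms=3/7b
Σ=3b of 3 (152bpm 3/4) — PASS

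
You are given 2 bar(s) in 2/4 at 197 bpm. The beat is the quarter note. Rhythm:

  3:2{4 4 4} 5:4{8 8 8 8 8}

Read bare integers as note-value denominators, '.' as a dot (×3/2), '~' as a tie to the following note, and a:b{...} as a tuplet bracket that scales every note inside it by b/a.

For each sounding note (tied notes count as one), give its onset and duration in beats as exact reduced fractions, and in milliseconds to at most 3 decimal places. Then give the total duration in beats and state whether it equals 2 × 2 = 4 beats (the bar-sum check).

1) 0.0ms=0b +203.046ms=2/3b
2) 203.046ms=2/3b +203.046ms=2/3b
3) 406.091ms=4/3b +203.046ms=2/3b
4) 609.137ms=2b +121.827ms=2/5b
5) 730.964ms=12/5b +121.827ms=2/5b
6) 852.792ms=14/5b +121.827ms=2/5b
7) 974.619ms=16/5b +121.827ms=2/5b
8) 1096.447ms=18/5b +121.827ms=2/5b
Σ=4b of 4 (197bpm 2/4) — PASS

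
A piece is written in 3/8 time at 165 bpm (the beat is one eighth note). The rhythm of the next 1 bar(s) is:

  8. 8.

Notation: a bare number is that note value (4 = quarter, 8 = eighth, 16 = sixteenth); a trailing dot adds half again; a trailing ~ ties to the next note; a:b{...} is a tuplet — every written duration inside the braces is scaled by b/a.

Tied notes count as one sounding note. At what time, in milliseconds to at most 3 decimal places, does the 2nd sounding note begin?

1. 0.0ms @ 0 + 545.455ms (3/2)
2. 545.455ms @ 3/2 + 545.455ms (3/2)

note 2 onset = 3/2b = 545.455ms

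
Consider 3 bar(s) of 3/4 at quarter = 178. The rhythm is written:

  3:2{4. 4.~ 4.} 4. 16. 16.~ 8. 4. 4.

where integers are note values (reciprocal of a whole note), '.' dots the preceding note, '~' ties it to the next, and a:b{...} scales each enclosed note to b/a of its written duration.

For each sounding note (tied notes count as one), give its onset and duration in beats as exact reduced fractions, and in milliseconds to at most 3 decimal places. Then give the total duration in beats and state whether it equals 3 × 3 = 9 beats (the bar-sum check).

1) 0.0ms=0b +337.079ms=1b
2) 337.079ms=1b +674.157ms=2b
3) 1011.236ms=3b +505.618ms=3/2b
4) 1516.854ms=9/2b +126.404ms=3/8b
5) 1643.258ms=39/8b +379.213ms=9/8b
6) 2022.472ms=6b +505.618ms=3/2b
7) 2528.09ms=15/2b +505.618ms=3/2b
Σ=9b of 9 (178bpm 3/4) — PASS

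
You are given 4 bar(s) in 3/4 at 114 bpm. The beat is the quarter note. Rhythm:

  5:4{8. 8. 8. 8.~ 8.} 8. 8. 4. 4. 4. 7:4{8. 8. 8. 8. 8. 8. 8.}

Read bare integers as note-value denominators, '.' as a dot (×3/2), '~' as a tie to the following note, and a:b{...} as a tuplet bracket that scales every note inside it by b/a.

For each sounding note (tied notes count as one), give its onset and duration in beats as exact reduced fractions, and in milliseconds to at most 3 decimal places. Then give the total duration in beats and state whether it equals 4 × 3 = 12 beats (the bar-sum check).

1) 0.0ms=0b +315.789ms=3/5b
2) 315.789ms=3/5b +315.789ms=3/5b
3) 631.579ms=6/5b +315.789ms=3/5b
4) 947.368ms=9/5b +631.579ms=6/5b
5) 1578.947ms=3b +394.737ms=3/4b
6) 1973.684ms=15/4b +394.737ms=3/4b
7) 2368.421ms=9/2b +789.474ms=3/2b
8) 3157.895ms=6b +789.474ms=3/2b
9) 3947.368ms=15/2b +789.474ms=3/2b
10) 4736.842ms=9b +225.564ms=3/7b
11) 4962.406ms=66/7b +225.564ms=3/7b
12) 5187.97ms=69/7b +225.564ms=3/7b
13) 5413.534ms=72/7b +225.564ms=3/7b
14) 5639.098ms=75/7b +225.564ms=3/7b
15) 5864.662ms=78/7b +225.564ms=3/7b
16) 6090.226ms=81/7b +225.564ms=3/7b
Σ=12b of 12 (114bpm 3/4) — PASS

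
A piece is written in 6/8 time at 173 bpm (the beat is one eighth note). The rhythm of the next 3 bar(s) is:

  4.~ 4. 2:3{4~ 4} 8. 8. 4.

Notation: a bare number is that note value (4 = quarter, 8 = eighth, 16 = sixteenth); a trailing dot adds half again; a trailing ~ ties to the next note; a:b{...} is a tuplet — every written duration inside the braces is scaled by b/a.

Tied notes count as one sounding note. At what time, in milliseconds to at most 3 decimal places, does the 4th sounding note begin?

1. 0.0ms @ 0 + 2080.925ms (6)
2. 2080.925ms @ 6 + 2080.925ms (6)
3. 4161.85ms @ 12 + 520.231ms (3/2)
4. 4682.081ms @ 27/2 + 520.231ms (3/2)
5. 5202.312ms @ 15 + 1040.462ms (3)

note 4 onset = 27/2b = 4682.081ms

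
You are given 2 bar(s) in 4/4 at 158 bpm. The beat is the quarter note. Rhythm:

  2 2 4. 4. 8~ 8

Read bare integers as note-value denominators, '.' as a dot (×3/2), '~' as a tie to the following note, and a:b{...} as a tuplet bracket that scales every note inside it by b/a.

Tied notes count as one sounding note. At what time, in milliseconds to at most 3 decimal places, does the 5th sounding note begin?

note 5 onset = 7b = 2658.228ms

1. 0.0ms @ 0 + 759.494ms (2)
2. 759.494ms @ 2 + 759.494ms (2)
3. 1518.987ms @ 4 + 569.62ms (3/2)
4. 2088.608ms @ 11/2 + 569.62ms (3/2)
5. 2658.228ms @ 7 + 379.747ms (1)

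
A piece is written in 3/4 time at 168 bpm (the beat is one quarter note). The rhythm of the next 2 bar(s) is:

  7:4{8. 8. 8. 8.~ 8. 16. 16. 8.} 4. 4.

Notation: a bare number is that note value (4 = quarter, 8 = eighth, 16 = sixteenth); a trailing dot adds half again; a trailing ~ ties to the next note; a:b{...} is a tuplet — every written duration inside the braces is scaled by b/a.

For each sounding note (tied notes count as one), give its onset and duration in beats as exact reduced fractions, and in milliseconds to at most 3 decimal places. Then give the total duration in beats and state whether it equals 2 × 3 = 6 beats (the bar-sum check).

1) 0.0ms=0b +153.061ms=3/7b
2) 153.061ms=3/7b +153.061ms=3/7b
3) 306.122ms=6/7b +153.061ms=3/7b
4) 459.184ms=9/7b +306.122ms=6/7b
5) 765.306ms=15/7b +76.531ms=3/14b
6) 841.837ms=33/14b +76.531ms=3/14b
7) 918.367ms=18/7b +153.061ms=3/7b
8) 1071.429ms=3b +535.714ms=3/2b
9) 1607.143ms=9/2b +535.714ms=3/2b
Σ=6b of 6 (168bpm 3/4) — PASS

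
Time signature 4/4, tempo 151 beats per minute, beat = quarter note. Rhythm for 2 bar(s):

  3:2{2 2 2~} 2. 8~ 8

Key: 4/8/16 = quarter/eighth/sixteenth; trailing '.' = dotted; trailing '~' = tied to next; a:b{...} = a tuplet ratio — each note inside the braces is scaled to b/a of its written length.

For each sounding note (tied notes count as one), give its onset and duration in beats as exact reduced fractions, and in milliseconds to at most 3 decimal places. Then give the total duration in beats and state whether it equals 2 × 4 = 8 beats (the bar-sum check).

1) 0.0ms=0b +529.801ms=4/3b
2) 529.801ms=4/3b +529.801ms=4/3b
3) 1059.603ms=8/3b +1721.854ms=13/3b
4) 2781.457ms=7b +397.351ms=1b
Σ=8b of 8 (151bpm 4/4) — PASS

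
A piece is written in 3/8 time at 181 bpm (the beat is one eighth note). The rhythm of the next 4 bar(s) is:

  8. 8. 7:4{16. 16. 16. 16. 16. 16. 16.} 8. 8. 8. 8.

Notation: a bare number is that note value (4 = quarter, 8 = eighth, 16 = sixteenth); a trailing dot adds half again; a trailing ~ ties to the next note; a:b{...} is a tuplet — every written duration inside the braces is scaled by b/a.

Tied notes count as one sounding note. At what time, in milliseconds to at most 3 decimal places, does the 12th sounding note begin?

note 12 onset = 9b = 2983.425ms

1. 0.0ms @ 0 + 497.238ms (3/2)
2. 497.238ms @ 3/2 + 497.238ms (3/2)
3. 994.475ms @ 3 + 142.068ms (3/7)
4. 1136.543ms @ 24/7 + 142.068ms (3/7)
5. 1278.611ms @ 27/7 + 142.068ms (3/7)
6. 1420.679ms @ 30/7 + 142.068ms (3/7)
7. 1562.747ms @ 33/7 + 142.068ms (3/7)
8. 1704.815ms @ 36/7 + 142.068ms (3/7)
9. 1846.882ms @ 39/7 + 142.068ms (3/7)
10. 1988.95ms @ 6 + 497.238ms (3/2)
11. 2486.188ms @ 15/2 + 497.238ms (3/2)
12. 2983.425ms @ 9 + 497.238ms (3/2)
13. 3480.663ms @ 21/2 + 497.238ms (3/2)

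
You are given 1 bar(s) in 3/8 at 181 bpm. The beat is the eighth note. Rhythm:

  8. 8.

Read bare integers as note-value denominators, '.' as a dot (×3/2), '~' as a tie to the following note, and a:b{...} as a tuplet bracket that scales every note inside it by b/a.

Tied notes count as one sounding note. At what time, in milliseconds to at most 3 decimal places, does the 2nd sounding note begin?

1. 0.0ms @ 0 + 497.238ms (3/2)
2. 497.238ms @ 3/2 + 497.238ms (3/2)

note 2 onset = 3/2b = 497.238ms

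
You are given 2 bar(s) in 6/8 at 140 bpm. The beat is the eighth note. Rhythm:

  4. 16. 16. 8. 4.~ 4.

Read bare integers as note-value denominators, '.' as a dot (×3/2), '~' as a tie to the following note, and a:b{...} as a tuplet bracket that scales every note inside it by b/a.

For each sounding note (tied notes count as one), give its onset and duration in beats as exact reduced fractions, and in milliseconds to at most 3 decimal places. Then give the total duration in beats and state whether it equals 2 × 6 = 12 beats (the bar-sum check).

1) 0.0ms=0b +1285.714ms=3b
2) 1285.714ms=3b +321.429ms=3/4b
3) 1607.143ms=15/4b +321.429ms=3/4b
4) 1928.571ms=9/2b +642.857ms=3/2b
5) 2571.429ms=6b +2571.429ms=6b
Σ=12b of 12 (140bpm 6/8) — PASS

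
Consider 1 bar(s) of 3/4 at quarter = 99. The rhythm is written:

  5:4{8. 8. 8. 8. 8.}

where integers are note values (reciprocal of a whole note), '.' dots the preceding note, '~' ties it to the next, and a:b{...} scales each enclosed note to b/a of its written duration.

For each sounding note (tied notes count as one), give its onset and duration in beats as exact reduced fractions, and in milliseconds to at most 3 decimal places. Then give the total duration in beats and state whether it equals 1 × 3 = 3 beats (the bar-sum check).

1) 0.0ms=0b +363.636ms=3/5b
2) 363.636ms=3/5b +363.636ms=3/5b
3) 727.273ms=6/5b +363.636ms=3/5b
4) 1090.909ms=9/5b +363.636ms=3/5b
5) 1454.545ms=12/5b +363.636ms=3/5b
Σ=3b of 3 (99bpm 3/4) — PASS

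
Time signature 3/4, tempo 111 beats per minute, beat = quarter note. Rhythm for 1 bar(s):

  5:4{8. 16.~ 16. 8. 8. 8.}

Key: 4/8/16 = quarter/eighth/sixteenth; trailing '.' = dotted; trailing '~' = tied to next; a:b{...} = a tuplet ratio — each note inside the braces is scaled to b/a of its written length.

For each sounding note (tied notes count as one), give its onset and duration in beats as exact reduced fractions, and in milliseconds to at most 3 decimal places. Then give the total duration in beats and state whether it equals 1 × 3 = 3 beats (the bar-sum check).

1) 0.0ms=0b +324.324ms=3/5b
2) 324.324ms=3/5b +324.324ms=3/5b
3) 648.649ms=6/5b +324.324ms=3/5b
4) 972.973ms=9/5b +324.324ms=3/5b
5) 1297.297ms=12/5b +324.324ms=3/5b
Σ=3b of 3 (111bpm 3/4) — PASS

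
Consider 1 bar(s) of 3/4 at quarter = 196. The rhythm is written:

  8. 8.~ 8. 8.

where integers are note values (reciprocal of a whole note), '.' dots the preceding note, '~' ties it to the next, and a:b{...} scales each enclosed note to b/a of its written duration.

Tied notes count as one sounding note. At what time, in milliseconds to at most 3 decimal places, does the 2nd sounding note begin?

note 2 onset = 3/4b = 229.592ms

1. 0.0ms @ 0 + 229.592ms (3/4)
2. 229.592ms @ 3/4 + 459.184ms (3/2)
3. 688.776ms @ 9/4 + 229.592ms (3/4)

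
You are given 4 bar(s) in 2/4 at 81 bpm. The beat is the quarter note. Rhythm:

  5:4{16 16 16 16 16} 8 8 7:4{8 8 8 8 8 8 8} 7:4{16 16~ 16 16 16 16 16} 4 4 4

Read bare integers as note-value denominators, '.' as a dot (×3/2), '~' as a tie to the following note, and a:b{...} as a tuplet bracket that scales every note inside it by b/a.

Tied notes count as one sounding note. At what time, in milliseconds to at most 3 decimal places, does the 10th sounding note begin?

1. 0.0ms @ 0 + 148.148ms (1/5)
2. 148.148ms @ 1/5 + 148.148ms (1/5)
3. 296.296ms @ 2/5 + 148.148ms (1/5)
4. 444.444ms @ 3/5 + 148.148ms (1/5)
5. 592.593ms @ 4/5 + 148.148ms (1/5)
6. 740.741ms @ 1 + 370.37ms (1/2)
7. 1111.111ms @ 3/2 + 370.37ms (1/2)
8. 1481.481ms @ 2 + 211.64ms (2/7)
9. 1693.122ms @ 16/7 + 211.64ms (2/7)
10. 1904.762ms @ 18/7 + 211.64ms (2/7)
11. 2116.402ms @ 20/7 + 211.64ms (2/7)
12. 2328.042ms @ 22/7 + 211.64ms (2/7)
13. 2539.683ms @ 24/7 + 211.64ms (2/7)
14. 2751.323ms @ 26/7 + 211.64ms (2/7)
15. 2962.963ms @ 4 + 105.82ms (1/7)
16. 3068.783ms @ 29/7 + 211.64ms (2/7)
17. 3280.423ms @ 31/7 + 105.82ms (1/7)
18. 3386.243ms @ 32/7 + 105.82ms (1/7)
19. 3492.063ms @ 33/7 + 105.82ms (1/7)
20. 3597.884ms @ 34/7 + 105.82ms (1/7)
21. 3703.704ms @ 5 + 740.741ms (1)
22. 4444.444ms @ 6 + 740.741ms (1)
23. 5185.185ms @ 7 + 740.741ms (1)

note 10 onset = 18/7b = 1904.762ms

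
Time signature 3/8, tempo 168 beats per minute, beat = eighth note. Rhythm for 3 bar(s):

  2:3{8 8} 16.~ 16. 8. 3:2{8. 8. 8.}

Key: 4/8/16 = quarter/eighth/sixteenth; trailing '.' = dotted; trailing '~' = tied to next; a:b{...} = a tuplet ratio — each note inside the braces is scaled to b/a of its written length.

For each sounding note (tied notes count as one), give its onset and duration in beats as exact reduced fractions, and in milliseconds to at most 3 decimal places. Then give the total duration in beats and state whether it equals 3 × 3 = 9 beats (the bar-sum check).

1) 0.0ms=0b +535.714ms=3/2b
2) 535.714ms=3/2b +535.714ms=3/2b
3) 1071.429ms=3b +535.714ms=3/2b
4) 1607.143ms=9/2b +535.714ms=3/2b
5) 2142.857ms=6b +357.143ms=1b
6) 2500.0ms=7b +357.143ms=1b
7) 2857.143ms=8b +357.143ms=1b
Σ=9b of 9 (168bpm 3/8) — PASS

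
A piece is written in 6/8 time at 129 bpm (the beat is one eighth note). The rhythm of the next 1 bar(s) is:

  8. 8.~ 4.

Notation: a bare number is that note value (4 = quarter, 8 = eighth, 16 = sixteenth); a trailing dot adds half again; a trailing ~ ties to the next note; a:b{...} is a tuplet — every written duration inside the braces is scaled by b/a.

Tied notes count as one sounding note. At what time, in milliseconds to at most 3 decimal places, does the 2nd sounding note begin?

1. 0.0ms @ 0 + 697.674ms (3/2)
2. 697.674ms @ 3/2 + 2093.023ms (9/2)

note 2 onset = 3/2b = 697.674ms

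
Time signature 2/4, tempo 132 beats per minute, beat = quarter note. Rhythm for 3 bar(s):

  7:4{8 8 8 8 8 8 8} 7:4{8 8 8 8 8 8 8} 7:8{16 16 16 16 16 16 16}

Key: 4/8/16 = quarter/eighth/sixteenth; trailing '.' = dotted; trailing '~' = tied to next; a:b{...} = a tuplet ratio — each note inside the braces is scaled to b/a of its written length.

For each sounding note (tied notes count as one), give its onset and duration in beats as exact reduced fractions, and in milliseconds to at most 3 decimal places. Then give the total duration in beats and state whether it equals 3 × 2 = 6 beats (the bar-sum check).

1) 0.0ms=0b +129.87ms=2/7b
2) 129.87ms=2/7b +129.87ms=2/7b
3) 259.74ms=4/7b +129.87ms=2/7b
4) 389.61ms=6/7b +129.87ms=2/7b
5) 519.481ms=8/7b +129.87ms=2/7b
6) 649.351ms=10/7b +129.87ms=2/7b
7) 779.221ms=12/7b +129.87ms=2/7b
8) 909.091ms=2b +129.87ms=2/7b
9) 1038.961ms=16/7b +129.87ms=2/7b
10) 1168.831ms=18/7b +129.87ms=2/7b
11) 1298.701ms=20/7b +129.87ms=2/7b
12) 1428.571ms=22/7b +129.87ms=2/7b
13) 1558.442ms=24/7b +129.87ms=2/7b
14) 1688.312ms=26/7b +129.87ms=2/7b
15) 1818.182ms=4b +129.87ms=2/7b
16) 1948.052ms=30/7b +129.87ms=2/7b
17) 2077.922ms=32/7b +129.87ms=2/7b
18) 2207.792ms=34/7b +129.87ms=2/7b
19) 2337.662ms=36/7b +129.87ms=2/7b
20) 2467.532ms=38/7b +129.87ms=2/7b
21) 2597.403ms=40/7b +129.87ms=2/7b
Σ=6b of 6 (132bpm 2/4) — PASS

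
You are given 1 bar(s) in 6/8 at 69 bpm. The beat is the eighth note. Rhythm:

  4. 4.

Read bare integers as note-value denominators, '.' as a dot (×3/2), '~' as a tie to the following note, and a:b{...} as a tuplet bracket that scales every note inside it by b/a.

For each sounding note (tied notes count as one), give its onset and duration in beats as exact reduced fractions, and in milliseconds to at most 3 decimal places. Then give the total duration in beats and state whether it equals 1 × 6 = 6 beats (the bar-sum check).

1) 0.0ms=0b +2608.696ms=3b
2) 2608.696ms=3b +2608.696ms=3b
Σ=6b of 6 (69bpm 6/8) — PASS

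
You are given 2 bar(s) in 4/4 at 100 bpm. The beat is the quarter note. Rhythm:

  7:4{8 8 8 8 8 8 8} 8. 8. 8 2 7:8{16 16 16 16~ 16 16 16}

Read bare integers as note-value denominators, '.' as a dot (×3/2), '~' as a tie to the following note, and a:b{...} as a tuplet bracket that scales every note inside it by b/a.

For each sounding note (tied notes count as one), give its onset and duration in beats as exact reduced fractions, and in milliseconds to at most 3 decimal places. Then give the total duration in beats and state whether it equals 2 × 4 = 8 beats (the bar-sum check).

1) 0.0ms=0b +171.429ms=2/7b
2) 171.429ms=2/7b +171.429ms=2/7b
3) 342.857ms=4/7b +171.429ms=2/7b
4) 514.286ms=6/7b +171.429ms=2/7b
5) 685.714ms=8/7b +171.429ms=2/7b
6) 857.143ms=10/7b +171.429ms=2/7b
7) 1028.571ms=12/7b +171.429ms=2/7b
8) 1200.0ms=2b +450.0ms=3/4b
9) 1650.0ms=11/4b +450.0ms=3/4b
10) 2100.0ms=7/2b +300.0ms=1/2b
11) 2400.0ms=4b +1200.0ms=2b
12) 3600.0ms=6b +171.429ms=2/7b
13) 3771.429ms=44/7b +171.429ms=2/7b
14) 3942.857ms=46/7b +171.429ms=2/7b
15) 4114.286ms=48/7b +342.857ms=4/7b
16) 4457.143ms=52/7b +171.429ms=2/7b
17) 4628.571ms=54/7b +171.429ms=2/7b
Σ=8b of 8 (100bpm 4/4) — PASS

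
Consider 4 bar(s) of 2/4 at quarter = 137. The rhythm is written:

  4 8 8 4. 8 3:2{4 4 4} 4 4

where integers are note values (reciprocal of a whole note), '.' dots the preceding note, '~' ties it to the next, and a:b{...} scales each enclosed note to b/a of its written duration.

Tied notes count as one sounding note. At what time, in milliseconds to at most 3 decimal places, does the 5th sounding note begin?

1. 0.0ms @ 0 + 437.956ms (1)
2. 437.956ms @ 1 + 218.978ms (1/2)
3. 656.934ms @ 3/2 + 218.978ms (1/2)
4. 875.912ms @ 2 + 656.934ms (3/2)
5. 1532.847ms @ 7/2 + 218.978ms (1/2)
6. 1751.825ms @ 4 + 291.971ms (2/3)
7. 2043.796ms @ 14/3 + 291.971ms (2/3)
8. 2335.766ms @ 16/3 + 291.971ms (2/3)
9. 2627.737ms @ 6 + 437.956ms (1)
10. 3065.693ms @ 7 + 437.956ms (1)

note 5 onset = 7/2b = 1532.847ms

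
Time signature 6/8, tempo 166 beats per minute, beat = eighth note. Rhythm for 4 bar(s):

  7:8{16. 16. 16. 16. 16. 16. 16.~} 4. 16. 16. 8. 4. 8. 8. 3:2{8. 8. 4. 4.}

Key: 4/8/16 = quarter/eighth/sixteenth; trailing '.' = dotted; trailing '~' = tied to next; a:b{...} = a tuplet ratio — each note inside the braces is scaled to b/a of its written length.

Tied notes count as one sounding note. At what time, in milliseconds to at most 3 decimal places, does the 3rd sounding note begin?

note 3 onset = 12/7b = 619.621ms

1. 0.0ms @ 0 + 309.811ms (6/7)
2. 309.811ms @ 6/7 + 309.811ms (6/7)
3. 619.621ms @ 12/7 + 309.811ms (6/7)
4. 929.432ms @ 18/7 + 309.811ms (6/7)
5. 1239.243ms @ 24/7 + 309.811ms (6/7)
6. 1549.053ms @ 30/7 + 309.811ms (6/7)
7. 1858.864ms @ 36/7 + 1394.148ms (27/7)
8. 3253.012ms @ 9 + 271.084ms (3/4)
9. 3524.096ms @ 39/4 + 271.084ms (3/4)
10. 3795.181ms @ 21/2 + 542.169ms (3/2)
11. 4337.349ms @ 12 + 1084.337ms (3)
12. 5421.687ms @ 15 + 542.169ms (3/2)
13. 5963.855ms @ 33/2 + 542.169ms (3/2)
14. 6506.024ms @ 18 + 361.446ms (1)
15. 6867.47ms @ 19 + 361.446ms (1)
16. 7228.916ms @ 20 + 722.892ms (2)
17. 7951.807ms @ 22 + 722.892ms (2)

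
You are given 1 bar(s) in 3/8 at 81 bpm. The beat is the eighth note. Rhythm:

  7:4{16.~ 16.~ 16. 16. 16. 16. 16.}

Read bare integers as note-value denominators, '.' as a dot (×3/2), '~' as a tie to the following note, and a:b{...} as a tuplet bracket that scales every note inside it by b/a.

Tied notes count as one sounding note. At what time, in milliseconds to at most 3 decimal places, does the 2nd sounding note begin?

note 2 onset = 9/7b = 952.381ms

1. 0.0ms @ 0 + 952.381ms (9/7)
2. 952.381ms @ 9/7 + 317.46ms (3/7)
3. 1269.841ms @ 12/7 + 317.46ms (3/7)
4. 1587.302ms @ 15/7 + 317.46ms (3/7)
5. 1904.762ms @ 18/7 + 317.46ms (3/7)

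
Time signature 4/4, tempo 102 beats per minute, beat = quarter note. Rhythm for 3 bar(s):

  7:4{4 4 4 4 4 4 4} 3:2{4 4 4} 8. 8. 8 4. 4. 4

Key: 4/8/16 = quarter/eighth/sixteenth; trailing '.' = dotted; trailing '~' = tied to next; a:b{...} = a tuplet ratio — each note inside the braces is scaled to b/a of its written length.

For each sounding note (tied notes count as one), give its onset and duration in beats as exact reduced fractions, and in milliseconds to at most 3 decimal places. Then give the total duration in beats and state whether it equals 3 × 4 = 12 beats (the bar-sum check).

1) 0.0ms=0b +336.134ms=4/7b
2) 336.134ms=4/7b +336.134ms=4/7b
3) 672.269ms=8/7b +336.134ms=4/7b
4) 1008.403ms=12/7b +336.134ms=4/7b
5) 1344.538ms=16/7b +336.134ms=4/7b
6) 1680.672ms=20/7b +336.134ms=4/7b
7) 2016.807ms=24/7b +336.134ms=4/7b
8) 2352.941ms=4b +392.157ms=2/3b
9) 2745.098ms=14/3b +392.157ms=2/3b
10) 3137.255ms=16/3b +392.157ms=2/3b
11) 3529.412ms=6b +441.176ms=3/4b
12) 3970.588ms=27/4b +441.176ms=3/4b
13) 4411.765ms=15/2b +294.118ms=1/2b
14) 4705.882ms=8b +882.353ms=3/2b
15) 5588.235ms=19/2b +882.353ms=3/2b
16) 6470.588ms=11b +588.235ms=1b
Σ=12b of 12 (102bpm 4/4) — PASS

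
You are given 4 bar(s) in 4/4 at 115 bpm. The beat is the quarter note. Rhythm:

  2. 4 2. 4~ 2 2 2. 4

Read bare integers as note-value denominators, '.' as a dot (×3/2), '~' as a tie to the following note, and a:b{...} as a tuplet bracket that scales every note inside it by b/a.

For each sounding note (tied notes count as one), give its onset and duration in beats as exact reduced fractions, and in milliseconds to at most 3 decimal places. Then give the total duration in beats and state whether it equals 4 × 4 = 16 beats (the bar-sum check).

1) 0.0ms=0b +1565.217ms=3b
2) 1565.217ms=3b +521.739ms=1b
3) 2086.957ms=4b +1565.217ms=3b
4) 3652.174ms=7b +1565.217ms=3b
5) 5217.391ms=10b +1043.478ms=2b
6) 6260.87ms=12b +1565.217ms=3b
7) 7826.087ms=15b +521.739ms=1b
Σ=16b of 16 (115bpm 4/4) — PASS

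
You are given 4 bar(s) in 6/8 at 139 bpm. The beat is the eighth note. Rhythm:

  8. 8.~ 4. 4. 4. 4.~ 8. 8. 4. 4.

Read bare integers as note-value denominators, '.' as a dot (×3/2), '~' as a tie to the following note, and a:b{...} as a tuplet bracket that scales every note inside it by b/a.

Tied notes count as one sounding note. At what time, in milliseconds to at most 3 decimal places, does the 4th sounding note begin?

1. 0.0ms @ 0 + 647.482ms (3/2)
2. 647.482ms @ 3/2 + 1942.446ms (9/2)
3. 2589.928ms @ 6 + 1294.964ms (3)
4. 3884.892ms @ 9 + 1294.964ms (3)
5. 5179.856ms @ 12 + 1942.446ms (9/2)
6. 7122.302ms @ 33/2 + 647.482ms (3/2)
7. 7769.784ms @ 18 + 1294.964ms (3)
8. 9064.748ms @ 21 + 1294.964ms (3)

note 4 onset = 9b = 3884.892ms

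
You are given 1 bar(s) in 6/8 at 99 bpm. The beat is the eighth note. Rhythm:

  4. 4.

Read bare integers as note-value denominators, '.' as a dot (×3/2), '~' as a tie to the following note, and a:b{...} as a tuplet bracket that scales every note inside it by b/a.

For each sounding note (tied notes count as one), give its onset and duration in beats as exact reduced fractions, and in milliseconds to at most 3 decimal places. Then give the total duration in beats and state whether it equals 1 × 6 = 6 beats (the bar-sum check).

1) 0.0ms=0b +1818.182ms=3b
2) 1818.182ms=3b +1818.182ms=3b
Σ=6b of 6 (99bpm 6/8) — PASS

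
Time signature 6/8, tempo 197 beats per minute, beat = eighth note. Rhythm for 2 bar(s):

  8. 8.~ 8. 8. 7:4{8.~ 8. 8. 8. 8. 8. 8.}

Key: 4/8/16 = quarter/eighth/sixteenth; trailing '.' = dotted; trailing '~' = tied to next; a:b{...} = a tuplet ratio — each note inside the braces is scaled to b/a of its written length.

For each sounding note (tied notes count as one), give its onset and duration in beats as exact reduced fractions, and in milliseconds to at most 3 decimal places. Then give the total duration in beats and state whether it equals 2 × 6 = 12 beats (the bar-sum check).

1) 0.0ms=0b +456.853ms=3/2b
2) 456.853ms=3/2b +913.706ms=3b
3) 1370.558ms=9/2b +456.853ms=3/2b
4) 1827.411ms=6b +522.117ms=12/7b
5) 2349.529ms=54/7b +261.059ms=6/7b
6) 2610.587ms=60/7b +261.059ms=6/7b
7) 2871.646ms=66/7b +261.059ms=6/7b
8) 3132.705ms=72/7b +261.059ms=6/7b
9) 3393.764ms=78/7b +261.059ms=6/7b
Σ=12b of 12 (197bpm 6/8) — PASS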